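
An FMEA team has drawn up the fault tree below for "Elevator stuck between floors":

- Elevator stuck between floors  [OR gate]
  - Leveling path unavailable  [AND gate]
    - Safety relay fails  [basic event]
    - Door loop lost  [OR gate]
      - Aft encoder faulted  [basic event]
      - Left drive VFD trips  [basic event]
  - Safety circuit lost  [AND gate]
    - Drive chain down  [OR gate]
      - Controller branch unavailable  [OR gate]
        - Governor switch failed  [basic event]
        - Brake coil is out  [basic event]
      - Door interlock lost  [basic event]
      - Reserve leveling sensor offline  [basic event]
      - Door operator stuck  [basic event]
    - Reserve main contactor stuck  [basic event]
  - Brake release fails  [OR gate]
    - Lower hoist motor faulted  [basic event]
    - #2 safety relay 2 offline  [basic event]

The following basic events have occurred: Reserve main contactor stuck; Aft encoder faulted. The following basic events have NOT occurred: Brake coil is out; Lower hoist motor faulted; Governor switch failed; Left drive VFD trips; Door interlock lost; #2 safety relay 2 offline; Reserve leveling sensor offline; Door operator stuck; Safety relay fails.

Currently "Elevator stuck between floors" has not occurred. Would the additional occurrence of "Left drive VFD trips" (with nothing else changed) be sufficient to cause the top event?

Counterfactual: set "Left drive VFD trips" to occurred.
Door loop lost [OR]: Aft encoder faulted=occurs, Left drive VFD trips=occurs → at least one input occurs → occurs.
Leveling path unavailable [AND]: Safety relay fails=not, Door loop lost=occurs → not all inputs occur → does not occur.
Controller branch unavailable [OR]: Governor switch failed=not, Brake coil is out=not → no input occurs → does not occur.
Drive chain down [OR]: Controller branch unavailable=not, Door interlock lost=not, Reserve leveling sensor offline=not, Door operator stuck=not → no input occurs → does not occur.
Safety circuit lost [AND]: Drive chain down=not, Reserve main contactor stuck=occurs → not all inputs occur → does not occur.
Brake release fails [OR]: Lower hoist motor faulted=not, #2 safety relay 2 offline=not → no input occurs → does not occur.
Elevator stuck between floors [OR]: Leveling path unavailable=not, Safety circuit lost=not, Brake release fails=not → no input occurs → does not occur.

No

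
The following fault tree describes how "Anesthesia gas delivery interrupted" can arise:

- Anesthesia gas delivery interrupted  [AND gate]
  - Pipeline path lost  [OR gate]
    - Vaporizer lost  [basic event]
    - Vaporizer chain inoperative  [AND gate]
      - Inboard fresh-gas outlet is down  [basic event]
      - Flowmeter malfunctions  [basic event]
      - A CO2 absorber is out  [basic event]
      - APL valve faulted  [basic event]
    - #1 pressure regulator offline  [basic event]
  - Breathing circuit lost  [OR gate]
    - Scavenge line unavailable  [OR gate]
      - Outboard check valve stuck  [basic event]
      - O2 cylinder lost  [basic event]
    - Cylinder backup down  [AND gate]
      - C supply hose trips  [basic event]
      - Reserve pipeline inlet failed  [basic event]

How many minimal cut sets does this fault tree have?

Vaporizer chain inoperative [AND]: one cut set from each child combined → 1 × 1 × 1 × 1 = 1 cut set(s).
Pipeline path lost [OR]: union of children's cut sets → 3 cut set(s).
Scavenge line unavailable [OR]: union of children's cut sets → 2 cut set(s).
Cylinder backup down [AND]: one cut set from each child combined → 1 × 1 = 1 cut set(s).
Breathing circuit lost [OR]: union of children's cut sets → 3 cut set(s).
Anesthesia gas delivery interrupted [AND]: one cut set from each child combined → 3 × 3 = 9 cut set(s).
Minimal cut sets: {Outboard check valve stuck, Vaporizer lost}; {O2 cylinder lost, Vaporizer lost}; {C supply hose trips, Reserve pipeline inlet failed, Vaporizer lost}; {A CO2 absorber is out, APL valve faulted, Flowmeter malfunctions, Inboard fresh-gas outlet is down, Outboard check valve stuck}; {A CO2 absorber is out, APL valve faulted, Flowmeter malfunctions, Inboard fresh-gas outlet is down, O2 cylinder lost}; {A CO2 absorber is out, APL valve faulted, C supply hose trips, Flowmeter malfunctions, Inboard fresh-gas outlet is down, Reserve pipeline inlet failed}; {#1 pressure regulator offline, Outboard check valve stuck}; {#1 pressure regulator offline, O2 cylinder lost}; {#1 pressure regulator offline, C supply hose trips, Reserve pipeline inlet failed}.

9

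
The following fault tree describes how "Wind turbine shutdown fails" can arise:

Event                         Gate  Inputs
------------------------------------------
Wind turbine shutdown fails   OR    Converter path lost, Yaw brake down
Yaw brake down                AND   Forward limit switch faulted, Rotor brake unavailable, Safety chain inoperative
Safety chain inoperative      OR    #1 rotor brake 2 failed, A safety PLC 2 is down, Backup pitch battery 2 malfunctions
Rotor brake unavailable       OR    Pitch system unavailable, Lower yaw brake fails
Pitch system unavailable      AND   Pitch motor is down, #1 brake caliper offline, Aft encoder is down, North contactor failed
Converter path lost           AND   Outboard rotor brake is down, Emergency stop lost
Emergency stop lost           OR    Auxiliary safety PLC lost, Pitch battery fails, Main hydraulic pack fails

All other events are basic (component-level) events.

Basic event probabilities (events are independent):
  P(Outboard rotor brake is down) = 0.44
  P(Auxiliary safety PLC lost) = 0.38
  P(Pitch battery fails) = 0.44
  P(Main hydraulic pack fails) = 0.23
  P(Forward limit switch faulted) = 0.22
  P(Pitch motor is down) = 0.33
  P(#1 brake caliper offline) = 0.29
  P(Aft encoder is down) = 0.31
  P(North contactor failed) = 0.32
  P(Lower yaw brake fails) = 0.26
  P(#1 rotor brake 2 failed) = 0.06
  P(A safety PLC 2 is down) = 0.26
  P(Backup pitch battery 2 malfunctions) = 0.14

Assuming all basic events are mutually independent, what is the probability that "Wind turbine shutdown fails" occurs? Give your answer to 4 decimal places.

0.3384

P(Emergency stop lost) [OR] = 1 − (1−0.38) × (1−0.44) × (1−0.23) = 0.732656
P(Converter path lost) [AND] = 0.44 × 0.732656 = 0.322369
P(Pitch system unavailable) [AND] = 0.33 × 0.29 × 0.31 × 0.32 = 0.009493
P(Rotor brake unavailable) [OR] = 1 − (1−0.009493) × (1−0.26) = 0.267025
P(Safety chain inoperative) [OR] = 1 − (1−0.06) × (1−0.26) × (1−0.14) = 0.401784
P(Yaw brake down) [AND] = 0.22 × 0.267025 × 0.401784 = 0.023603
P(Wind turbine shutdown fails) [OR] = 1 − (1−0.322369) × (1−0.023603) = 0.338363
Rounded to 4 decimal places: P(Wind turbine shutdown fails) ≈ 0.3384.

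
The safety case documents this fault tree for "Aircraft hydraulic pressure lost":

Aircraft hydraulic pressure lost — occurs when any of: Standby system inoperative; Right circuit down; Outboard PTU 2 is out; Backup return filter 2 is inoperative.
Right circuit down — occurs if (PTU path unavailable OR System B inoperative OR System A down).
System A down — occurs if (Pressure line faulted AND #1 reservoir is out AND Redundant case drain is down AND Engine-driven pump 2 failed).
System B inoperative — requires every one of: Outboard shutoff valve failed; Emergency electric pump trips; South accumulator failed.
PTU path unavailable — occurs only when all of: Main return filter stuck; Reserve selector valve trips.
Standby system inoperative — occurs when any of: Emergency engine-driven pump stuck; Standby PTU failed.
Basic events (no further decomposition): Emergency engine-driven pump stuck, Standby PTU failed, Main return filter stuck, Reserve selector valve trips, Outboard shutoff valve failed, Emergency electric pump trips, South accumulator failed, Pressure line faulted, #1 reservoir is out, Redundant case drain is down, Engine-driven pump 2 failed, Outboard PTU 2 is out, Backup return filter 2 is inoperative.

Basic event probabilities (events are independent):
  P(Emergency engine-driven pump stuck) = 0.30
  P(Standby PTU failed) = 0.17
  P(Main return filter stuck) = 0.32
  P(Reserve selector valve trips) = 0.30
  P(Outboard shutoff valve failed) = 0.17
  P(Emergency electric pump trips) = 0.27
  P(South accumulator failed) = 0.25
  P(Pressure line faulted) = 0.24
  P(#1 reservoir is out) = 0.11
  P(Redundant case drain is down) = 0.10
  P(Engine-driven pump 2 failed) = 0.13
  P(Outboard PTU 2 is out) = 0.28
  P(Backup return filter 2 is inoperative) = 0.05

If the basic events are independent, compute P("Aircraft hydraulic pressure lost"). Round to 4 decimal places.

P(Standby system inoperative) [OR] = 1 − (1−0.30) × (1−0.17) = 0.419000
P(PTU path unavailable) [AND] = 0.32 × 0.30 = 0.096000
P(System B inoperative) [AND] = 0.17 × 0.27 × 0.25 = 0.011475
P(System A down) [AND] = 0.24 × 0.11 × 0.10 × 0.13 = 0.000343
P(Right circuit down) [OR] = 1 − (1−0.096000) × (1−0.011475) × (1−0.000343) = 0.106680
P(Aircraft hydraulic pressure lost) [OR] = 1 − (1−0.419000) × (1−0.106680) × (1−0.28) × (1−0.05) = 0.644991
Rounded to 4 decimal places: P(Aircraft hydraulic pressure lost) ≈ 0.6450.

0.6450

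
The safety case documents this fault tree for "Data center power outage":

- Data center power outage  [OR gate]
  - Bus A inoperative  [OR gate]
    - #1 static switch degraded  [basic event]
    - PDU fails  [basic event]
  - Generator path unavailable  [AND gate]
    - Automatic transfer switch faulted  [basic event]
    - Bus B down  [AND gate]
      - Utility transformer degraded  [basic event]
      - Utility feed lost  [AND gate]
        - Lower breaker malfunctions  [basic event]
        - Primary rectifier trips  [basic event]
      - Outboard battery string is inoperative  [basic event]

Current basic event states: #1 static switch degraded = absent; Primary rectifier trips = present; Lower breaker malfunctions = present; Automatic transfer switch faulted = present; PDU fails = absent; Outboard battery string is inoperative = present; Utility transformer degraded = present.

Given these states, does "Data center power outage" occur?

Bus A inoperative [OR]: #1 static switch degraded=not, PDU fails=not → no input occurs → does not occur.
Utility feed lost [AND]: Lower breaker malfunctions=occurs, Primary rectifier trips=occurs → all inputs occur → occurs.
Bus B down [AND]: Utility transformer degraded=occurs, Utility feed lost=occurs, Outboard battery string is inoperative=occurs → all inputs occur → occurs.
Generator path unavailable [AND]: Automatic transfer switch faulted=occurs, Bus B down=occurs → all inputs occur → occurs.
Data center power outage [OR]: Bus A inoperative=not, Generator path unavailable=occurs → at least one input occurs → occurs.

Yes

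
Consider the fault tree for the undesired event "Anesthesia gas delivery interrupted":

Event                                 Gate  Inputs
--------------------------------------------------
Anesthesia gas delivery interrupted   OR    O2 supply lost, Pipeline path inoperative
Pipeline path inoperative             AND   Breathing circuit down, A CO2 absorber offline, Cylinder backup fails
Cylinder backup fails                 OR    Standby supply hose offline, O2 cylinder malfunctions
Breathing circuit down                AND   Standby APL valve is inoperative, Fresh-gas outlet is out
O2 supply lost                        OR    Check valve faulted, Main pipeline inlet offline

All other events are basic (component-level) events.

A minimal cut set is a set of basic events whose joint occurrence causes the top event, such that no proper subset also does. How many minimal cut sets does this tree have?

4

O2 supply lost [OR]: union of children's cut sets → 2 cut set(s).
Breathing circuit down [AND]: one cut set from each child combined → 1 × 1 = 1 cut set(s).
Cylinder backup fails [OR]: union of children's cut sets → 2 cut set(s).
Pipeline path inoperative [AND]: one cut set from each child combined → 1 × 1 × 2 = 2 cut set(s).
Anesthesia gas delivery interrupted [OR]: union of children's cut sets → 4 cut set(s).
Minimal cut sets: {Check valve faulted}; {Main pipeline inlet offline}; {A CO2 absorber offline, Fresh-gas outlet is out, Standby APL valve is inoperative, Standby supply hose offline}; {A CO2 absorber offline, Fresh-gas outlet is out, O2 cylinder malfunctions, Standby APL valve is inoperative}.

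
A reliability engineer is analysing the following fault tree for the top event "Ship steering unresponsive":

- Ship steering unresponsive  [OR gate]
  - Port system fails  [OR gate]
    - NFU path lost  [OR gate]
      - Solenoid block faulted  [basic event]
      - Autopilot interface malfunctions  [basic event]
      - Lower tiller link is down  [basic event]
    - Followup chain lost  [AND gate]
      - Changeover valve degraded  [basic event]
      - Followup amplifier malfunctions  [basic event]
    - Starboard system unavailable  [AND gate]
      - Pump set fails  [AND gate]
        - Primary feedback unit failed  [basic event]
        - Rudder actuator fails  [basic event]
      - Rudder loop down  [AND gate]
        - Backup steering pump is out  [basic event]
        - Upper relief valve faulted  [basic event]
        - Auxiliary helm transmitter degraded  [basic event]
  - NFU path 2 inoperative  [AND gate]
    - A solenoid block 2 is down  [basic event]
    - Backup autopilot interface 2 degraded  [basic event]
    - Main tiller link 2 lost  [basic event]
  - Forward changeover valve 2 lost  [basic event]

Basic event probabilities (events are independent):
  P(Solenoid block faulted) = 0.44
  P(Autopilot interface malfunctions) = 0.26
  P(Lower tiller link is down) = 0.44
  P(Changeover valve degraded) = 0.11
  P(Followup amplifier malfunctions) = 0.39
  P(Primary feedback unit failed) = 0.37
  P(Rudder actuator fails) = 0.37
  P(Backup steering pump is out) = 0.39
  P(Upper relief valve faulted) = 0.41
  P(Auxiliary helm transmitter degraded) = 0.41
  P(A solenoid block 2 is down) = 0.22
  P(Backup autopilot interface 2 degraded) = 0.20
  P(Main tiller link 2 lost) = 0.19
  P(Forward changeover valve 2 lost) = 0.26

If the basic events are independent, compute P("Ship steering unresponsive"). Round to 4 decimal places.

P(NFU path lost) [OR] = 1 − (1−0.44) × (1−0.26) × (1−0.44) = 0.767936
P(Followup chain lost) [AND] = 0.11 × 0.39 = 0.042900
P(Pump set fails) [AND] = 0.37 × 0.37 = 0.136900
P(Rudder loop down) [AND] = 0.39 × 0.41 × 0.41 = 0.065559
P(Starboard system unavailable) [AND] = 0.136900 × 0.065559 = 0.008975
P(Port system fails) [OR] = 1 − (1−0.767936) × (1−0.042900) × (1−0.008975) = 0.779885
P(NFU path 2 inoperative) [AND] = 0.22 × 0.20 × 0.19 = 0.008360
P(Ship steering unresponsive) [OR] = 1 − (1−0.779885) × (1−0.008360) × (1−0.26) = 0.838477
Rounded to 4 decimal places: P(Ship steering unresponsive) ≈ 0.8385.

0.8385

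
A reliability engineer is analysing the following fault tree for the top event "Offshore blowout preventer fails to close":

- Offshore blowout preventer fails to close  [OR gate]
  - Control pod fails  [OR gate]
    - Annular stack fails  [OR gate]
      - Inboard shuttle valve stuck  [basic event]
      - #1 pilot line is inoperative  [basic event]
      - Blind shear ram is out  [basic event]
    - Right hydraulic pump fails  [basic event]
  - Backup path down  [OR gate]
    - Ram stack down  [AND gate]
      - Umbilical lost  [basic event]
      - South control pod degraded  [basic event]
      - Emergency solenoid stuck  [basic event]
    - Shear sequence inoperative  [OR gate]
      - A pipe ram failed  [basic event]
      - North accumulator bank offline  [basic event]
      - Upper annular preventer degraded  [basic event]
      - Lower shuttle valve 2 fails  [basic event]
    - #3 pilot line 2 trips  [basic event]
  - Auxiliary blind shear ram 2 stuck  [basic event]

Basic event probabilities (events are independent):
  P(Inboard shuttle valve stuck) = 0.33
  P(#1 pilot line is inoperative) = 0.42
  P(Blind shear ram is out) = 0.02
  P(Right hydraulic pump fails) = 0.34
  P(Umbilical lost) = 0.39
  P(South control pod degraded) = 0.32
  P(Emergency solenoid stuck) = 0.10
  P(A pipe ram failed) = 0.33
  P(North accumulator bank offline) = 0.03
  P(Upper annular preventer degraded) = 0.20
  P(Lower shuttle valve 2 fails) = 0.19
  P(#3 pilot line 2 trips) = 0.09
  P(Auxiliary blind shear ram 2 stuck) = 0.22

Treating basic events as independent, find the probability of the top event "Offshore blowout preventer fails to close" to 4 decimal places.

P(Annular stack fails) [OR] = 1 − (1−0.33) × (1−0.42) × (1−0.02) = 0.619172
P(Control pod fails) [OR] = 1 − (1−0.619172) × (1−0.34) = 0.748654
P(Ram stack down) [AND] = 0.39 × 0.32 × 0.10 = 0.012480
P(Shear sequence inoperative) [OR] = 1 − (1−0.33) × (1−0.03) × (1−0.20) × (1−0.19) = 0.578865
P(Backup path down) [OR] = 1 − (1−0.012480) × (1−0.578865) × (1−0.09) = 0.621550
P(Offshore blowout preventer fails to close) [OR] = 1 − (1−0.748654) × (1−0.621550) × (1−0.22) = 0.925805
Rounded to 4 decimal places: P(Offshore blowout preventer fails to close) ≈ 0.9258.

0.9258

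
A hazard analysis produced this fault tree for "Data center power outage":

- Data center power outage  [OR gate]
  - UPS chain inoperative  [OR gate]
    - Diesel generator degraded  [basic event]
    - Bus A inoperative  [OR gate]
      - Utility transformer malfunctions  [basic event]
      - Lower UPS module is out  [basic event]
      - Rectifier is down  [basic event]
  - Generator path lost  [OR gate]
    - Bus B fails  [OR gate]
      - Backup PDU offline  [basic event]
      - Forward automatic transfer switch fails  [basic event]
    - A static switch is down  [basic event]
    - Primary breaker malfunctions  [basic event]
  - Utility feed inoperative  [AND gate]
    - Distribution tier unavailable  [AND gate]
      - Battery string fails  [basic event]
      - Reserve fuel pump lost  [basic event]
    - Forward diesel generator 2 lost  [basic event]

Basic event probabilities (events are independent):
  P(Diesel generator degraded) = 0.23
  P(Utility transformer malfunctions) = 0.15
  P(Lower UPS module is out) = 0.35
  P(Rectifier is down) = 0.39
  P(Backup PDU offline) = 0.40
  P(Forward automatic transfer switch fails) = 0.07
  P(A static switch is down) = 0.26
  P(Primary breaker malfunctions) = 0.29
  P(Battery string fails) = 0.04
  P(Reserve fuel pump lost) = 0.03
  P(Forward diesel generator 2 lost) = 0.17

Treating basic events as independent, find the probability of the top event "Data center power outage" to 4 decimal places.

P(Bus A inoperative) [OR] = 1 − (1−0.15) × (1−0.35) × (1−0.39) = 0.662975
P(UPS chain inoperative) [OR] = 1 − (1−0.23) × (1−0.662975) = 0.740491
P(Bus B fails) [OR] = 1 − (1−0.40) × (1−0.07) = 0.442000
P(Generator path lost) [OR] = 1 − (1−0.442000) × (1−0.26) × (1−0.29) = 0.706827
P(Distribution tier unavailable) [AND] = 0.04 × 0.03 = 0.001200
P(Utility feed inoperative) [AND] = 0.001200 × 0.17 = 0.000204
P(Data center power outage) [OR] = 1 − (1−0.740491) × (1−0.706827) × (1−0.000204) = 0.923934
Rounded to 4 decimal places: P(Data center power outage) ≈ 0.9239.

0.9239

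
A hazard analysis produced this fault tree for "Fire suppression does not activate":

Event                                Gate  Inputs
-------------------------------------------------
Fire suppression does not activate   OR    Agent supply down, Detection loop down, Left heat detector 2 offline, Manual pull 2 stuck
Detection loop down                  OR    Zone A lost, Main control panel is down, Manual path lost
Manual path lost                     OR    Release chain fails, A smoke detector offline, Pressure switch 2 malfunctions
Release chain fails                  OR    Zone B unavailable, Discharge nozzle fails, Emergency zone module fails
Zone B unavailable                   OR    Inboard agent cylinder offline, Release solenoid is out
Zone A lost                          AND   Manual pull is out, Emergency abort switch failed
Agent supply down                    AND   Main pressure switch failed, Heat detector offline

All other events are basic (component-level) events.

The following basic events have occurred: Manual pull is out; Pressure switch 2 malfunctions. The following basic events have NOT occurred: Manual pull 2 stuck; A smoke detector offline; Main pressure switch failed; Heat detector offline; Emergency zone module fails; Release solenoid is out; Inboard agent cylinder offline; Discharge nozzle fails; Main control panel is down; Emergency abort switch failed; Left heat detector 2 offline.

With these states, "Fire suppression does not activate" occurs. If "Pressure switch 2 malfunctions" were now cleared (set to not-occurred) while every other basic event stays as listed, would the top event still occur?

No

Counterfactual: set "Pressure switch 2 malfunctions" to not occurred.
Agent supply down [AND]: Main pressure switch failed=not, Heat detector offline=not → not all inputs occur → does not occur.
Zone A lost [AND]: Manual pull is out=occurs, Emergency abort switch failed=not → not all inputs occur → does not occur.
Zone B unavailable [OR]: Inboard agent cylinder offline=not, Release solenoid is out=not → no input occurs → does not occur.
Release chain fails [OR]: Zone B unavailable=not, Discharge nozzle fails=not, Emergency zone module fails=not → no input occurs → does not occur.
Manual path lost [OR]: Release chain fails=not, A smoke detector offline=not, Pressure switch 2 malfunctions=not → no input occurs → does not occur.
Detection loop down [OR]: Zone A lost=not, Main control panel is down=not, Manual path lost=not → no input occurs → does not occur.
Fire suppression does not activate [OR]: Agent supply down=not, Detection loop down=not, Left heat detector 2 offline=not, Manual pull 2 stuck=not → no input occurs → does not occur.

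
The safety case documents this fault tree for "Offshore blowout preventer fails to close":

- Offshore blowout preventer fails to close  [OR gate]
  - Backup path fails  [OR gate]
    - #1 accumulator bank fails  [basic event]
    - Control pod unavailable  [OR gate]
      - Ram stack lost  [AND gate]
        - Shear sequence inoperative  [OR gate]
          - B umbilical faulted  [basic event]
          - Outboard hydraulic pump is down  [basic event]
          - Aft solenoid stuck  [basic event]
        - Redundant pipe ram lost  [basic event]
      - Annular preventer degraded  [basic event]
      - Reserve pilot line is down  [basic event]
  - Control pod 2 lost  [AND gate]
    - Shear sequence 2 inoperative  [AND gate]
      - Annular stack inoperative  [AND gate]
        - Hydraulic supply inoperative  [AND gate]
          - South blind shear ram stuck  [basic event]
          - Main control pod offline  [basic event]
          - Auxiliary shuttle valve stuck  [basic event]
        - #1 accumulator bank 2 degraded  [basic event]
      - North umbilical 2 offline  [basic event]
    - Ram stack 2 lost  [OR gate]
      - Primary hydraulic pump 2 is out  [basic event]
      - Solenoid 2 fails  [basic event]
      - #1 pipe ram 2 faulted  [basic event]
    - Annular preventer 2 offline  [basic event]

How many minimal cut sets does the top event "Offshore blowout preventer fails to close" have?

Shear sequence inoperative [OR]: union of children's cut sets → 3 cut set(s).
Ram stack lost [AND]: one cut set from each child combined → 3 × 1 = 3 cut set(s).
Control pod unavailable [OR]: union of children's cut sets → 5 cut set(s).
Backup path fails [OR]: union of children's cut sets → 6 cut set(s).
Hydraulic supply inoperative [AND]: one cut set from each child combined → 1 × 1 × 1 = 1 cut set(s).
Annular stack inoperative [AND]: one cut set from each child combined → 1 × 1 = 1 cut set(s).
Shear sequence 2 inoperative [AND]: one cut set from each child combined → 1 × 1 = 1 cut set(s).
Ram stack 2 lost [OR]: union of children's cut sets → 3 cut set(s).
Control pod 2 lost [AND]: one cut set from each child combined → 1 × 3 × 1 = 3 cut set(s).
Offshore blowout preventer fails to close [OR]: union of children's cut sets → 9 cut set(s).
Minimal cut sets: {#1 accumulator bank fails}; {B umbilical faulted, Redundant pipe ram lost}; {Outboard hydraulic pump is down, Redundant pipe ram lost}; {Aft solenoid stuck, Redundant pipe ram lost}; {Annular preventer degraded}; {Reserve pilot line is down}; {#1 accumulator bank 2 degraded, Annular preventer 2 offline, Auxiliary shuttle valve stuck, Main control pod offline, North umbilical 2 offline, Primary hydraulic pump 2 is out, South blind shear ram stuck}; {#1 accumulator bank 2 degraded, Annular preventer 2 offline, Auxiliary shuttle valve stuck, Main control pod offline, North umbilical 2 offline, Solenoid 2 fails, South blind shear ram stuck}; {#1 accumulator bank 2 degraded, #1 pipe ram 2 faulted, Annular preventer 2 offline, Auxiliary shuttle valve stuck, Main control pod offline, North umbilical 2 offline, South blind shear ram stuck}.

9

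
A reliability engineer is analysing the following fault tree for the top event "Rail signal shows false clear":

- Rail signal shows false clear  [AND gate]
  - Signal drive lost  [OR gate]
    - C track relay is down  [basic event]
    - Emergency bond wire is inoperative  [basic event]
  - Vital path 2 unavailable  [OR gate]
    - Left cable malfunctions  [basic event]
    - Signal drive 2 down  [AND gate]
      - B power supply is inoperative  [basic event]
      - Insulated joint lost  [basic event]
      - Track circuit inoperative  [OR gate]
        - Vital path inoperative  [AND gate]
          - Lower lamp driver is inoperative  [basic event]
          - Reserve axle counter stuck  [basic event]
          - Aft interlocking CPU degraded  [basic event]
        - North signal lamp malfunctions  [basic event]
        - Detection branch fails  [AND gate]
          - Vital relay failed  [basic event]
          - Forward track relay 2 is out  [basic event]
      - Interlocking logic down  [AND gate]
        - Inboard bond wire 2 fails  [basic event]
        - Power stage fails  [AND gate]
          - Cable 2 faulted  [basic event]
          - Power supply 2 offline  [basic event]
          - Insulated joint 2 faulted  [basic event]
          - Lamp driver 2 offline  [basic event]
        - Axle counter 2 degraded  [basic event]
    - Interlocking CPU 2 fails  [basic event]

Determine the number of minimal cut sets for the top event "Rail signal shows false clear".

Signal drive lost [OR]: union of children's cut sets → 2 cut set(s).
Vital path inoperative [AND]: one cut set from each child combined → 1 × 1 × 1 = 1 cut set(s).
Detection branch fails [AND]: one cut set from each child combined → 1 × 1 = 1 cut set(s).
Track circuit inoperative [OR]: union of children's cut sets → 3 cut set(s).
Power stage fails [AND]: one cut set from each child combined → 1 × 1 × 1 × 1 = 1 cut set(s).
Interlocking logic down [AND]: one cut set from each child combined → 1 × 1 × 1 = 1 cut set(s).
Signal drive 2 down [AND]: one cut set from each child combined → 1 × 1 × 3 × 1 = 3 cut set(s).
Vital path 2 unavailable [OR]: union of children's cut sets → 5 cut set(s).
Rail signal shows false clear [AND]: one cut set from each child combined → 2 × 5 = 10 cut set(s).
Minimal cut sets: {C track relay is down, Left cable malfunctions}; {Aft interlocking CPU degraded, Axle counter 2 degraded, B power supply is inoperative, C track relay is down, Cable 2 faulted, Inboard bond wire 2 fails, Insulated joint 2 faulted, Insulated joint lost, Lamp driver 2 offline, Lower lamp driver is inoperative, Power supply 2 offline, Reserve axle counter stuck}; {Axle counter 2 degraded, B power supply is inoperative, C track relay is down, Cable 2 faulted, Inboard bond wire 2 fails, Insulated joint 2 faulted, Insulated joint lost, Lamp driver 2 offline, North signal lamp malfunctions, Power supply 2 offline}; {Axle counter 2 degraded, B power supply is inoperative, C track relay is down, Cable 2 faulted, Forward track relay 2 is out, Inboard bond wire 2 fails, Insulated joint 2 faulted, Insulated joint lost, Lamp driver 2 offline, Power supply 2 offline, Vital relay failed}; {C track relay is down, Interlocking CPU 2 fails}; {Emergency bond wire is inoperative, Left cable malfunctions}; {Aft interlocking CPU degraded, Axle counter 2 degraded, B power supply is inoperative, Cable 2 faulted, Emergency bond wire is inoperative, Inboard bond wire 2 fails, Insulated joint 2 faulted, Insulated joint lost, Lamp driver 2 offline, Lower lamp driver is inoperative, Power supply 2 offline, Reserve axle counter stuck}; {Axle counter 2 degraded, B power supply is inoperative, Cable 2 faulted, Emergency bond wire is inoperative, Inboard bond wire 2 fails, Insulated joint 2 faulted, Insulated joint lost, Lamp driver 2 offline, North signal lamp malfunctions, Power supply 2 offline}; {Axle counter 2 degraded, B power supply is inoperative, Cable 2 faulted, Emergency bond wire is inoperative, Forward track relay 2 is out, Inboard bond wire 2 fails, Insulated joint 2 faulted, Insulated joint lost, Lamp driver 2 offline, Power supply 2 offline, Vital relay failed}; {Emergency bond wire is inoperative, Interlocking CPU 2 fails}.

10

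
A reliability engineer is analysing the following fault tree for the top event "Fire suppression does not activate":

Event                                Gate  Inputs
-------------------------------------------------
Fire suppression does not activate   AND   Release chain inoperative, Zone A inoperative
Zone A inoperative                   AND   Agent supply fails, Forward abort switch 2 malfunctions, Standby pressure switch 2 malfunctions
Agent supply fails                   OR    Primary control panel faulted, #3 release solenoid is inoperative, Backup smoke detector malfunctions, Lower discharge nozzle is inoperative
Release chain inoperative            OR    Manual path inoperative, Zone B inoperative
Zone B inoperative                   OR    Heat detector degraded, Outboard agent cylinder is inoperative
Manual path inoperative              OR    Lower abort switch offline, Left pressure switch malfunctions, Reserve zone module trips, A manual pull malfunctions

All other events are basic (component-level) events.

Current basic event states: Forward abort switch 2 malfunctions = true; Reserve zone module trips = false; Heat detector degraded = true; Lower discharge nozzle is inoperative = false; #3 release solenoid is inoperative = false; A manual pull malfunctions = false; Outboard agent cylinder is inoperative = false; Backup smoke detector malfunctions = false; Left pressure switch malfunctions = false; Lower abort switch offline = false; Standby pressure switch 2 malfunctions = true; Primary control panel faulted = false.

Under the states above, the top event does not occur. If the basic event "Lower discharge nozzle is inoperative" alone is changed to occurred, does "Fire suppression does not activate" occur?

Yes

Counterfactual: set "Lower discharge nozzle is inoperative" to occurred.
Manual path inoperative [OR]: Lower abort switch offline=not, Left pressure switch malfunctions=not, Reserve zone module trips=not, A manual pull malfunctions=not → no input occurs → does not occur.
Zone B inoperative [OR]: Heat detector degraded=occurs, Outboard agent cylinder is inoperative=not → at least one input occurs → occurs.
Release chain inoperative [OR]: Manual path inoperative=not, Zone B inoperative=occurs → at least one input occurs → occurs.
Agent supply fails [OR]: Primary control panel faulted=not, #3 release solenoid is inoperative=not, Backup smoke detector malfunctions=not, Lower discharge nozzle is inoperative=occurs → at least one input occurs → occurs.
Zone A inoperative [AND]: Agent supply fails=occurs, Forward abort switch 2 malfunctions=occurs, Standby pressure switch 2 malfunctions=occurs → all inputs occur → occurs.
Fire suppression does not activate [AND]: Release chain inoperative=occurs, Zone A inoperative=occurs → all inputs occur → occurs.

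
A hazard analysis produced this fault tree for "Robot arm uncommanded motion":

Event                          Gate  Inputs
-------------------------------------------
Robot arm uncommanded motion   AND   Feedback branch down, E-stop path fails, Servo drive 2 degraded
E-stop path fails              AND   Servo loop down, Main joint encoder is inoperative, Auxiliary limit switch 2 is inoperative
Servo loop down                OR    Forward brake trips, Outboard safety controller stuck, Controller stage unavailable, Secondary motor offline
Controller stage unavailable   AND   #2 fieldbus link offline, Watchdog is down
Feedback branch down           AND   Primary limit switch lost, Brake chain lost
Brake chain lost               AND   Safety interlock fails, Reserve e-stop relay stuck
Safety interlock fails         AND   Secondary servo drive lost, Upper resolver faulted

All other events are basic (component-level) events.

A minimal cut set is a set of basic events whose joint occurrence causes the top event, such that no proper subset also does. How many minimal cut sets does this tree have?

Safety interlock fails [AND]: one cut set from each child combined → 1 × 1 = 1 cut set(s).
Brake chain lost [AND]: one cut set from each child combined → 1 × 1 = 1 cut set(s).
Feedback branch down [AND]: one cut set from each child combined → 1 × 1 = 1 cut set(s).
Controller stage unavailable [AND]: one cut set from each child combined → 1 × 1 = 1 cut set(s).
Servo loop down [OR]: union of children's cut sets → 4 cut set(s).
E-stop path fails [AND]: one cut set from each child combined → 4 × 1 × 1 = 4 cut set(s).
Robot arm uncommanded motion [AND]: one cut set from each child combined → 1 × 4 × 1 = 4 cut set(s).
Minimal cut sets: {Auxiliary limit switch 2 is inoperative, Forward brake trips, Main joint encoder is inoperative, Primary limit switch lost, Reserve e-stop relay stuck, Secondary servo drive lost, Servo drive 2 degraded, Upper resolver faulted}; {Auxiliary limit switch 2 is inoperative, Main joint encoder is inoperative, Outboard safety controller stuck, Primary limit switch lost, Reserve e-stop relay stuck, Secondary servo drive lost, Servo drive 2 degraded, Upper resolver faulted}; {#2 fieldbus link offline, Auxiliary limit switch 2 is inoperative, Main joint encoder is inoperative, Primary limit switch lost, Reserve e-stop relay stuck, Secondary servo drive lost, Servo drive 2 degraded, Upper resolver faulted, Watchdog is down}; {Auxiliary limit switch 2 is inoperative, Main joint encoder is inoperative, Primary limit switch lost, Reserve e-stop relay stuck, Secondary motor offline, Secondary servo drive lost, Servo drive 2 degraded, Upper resolver faulted}.

4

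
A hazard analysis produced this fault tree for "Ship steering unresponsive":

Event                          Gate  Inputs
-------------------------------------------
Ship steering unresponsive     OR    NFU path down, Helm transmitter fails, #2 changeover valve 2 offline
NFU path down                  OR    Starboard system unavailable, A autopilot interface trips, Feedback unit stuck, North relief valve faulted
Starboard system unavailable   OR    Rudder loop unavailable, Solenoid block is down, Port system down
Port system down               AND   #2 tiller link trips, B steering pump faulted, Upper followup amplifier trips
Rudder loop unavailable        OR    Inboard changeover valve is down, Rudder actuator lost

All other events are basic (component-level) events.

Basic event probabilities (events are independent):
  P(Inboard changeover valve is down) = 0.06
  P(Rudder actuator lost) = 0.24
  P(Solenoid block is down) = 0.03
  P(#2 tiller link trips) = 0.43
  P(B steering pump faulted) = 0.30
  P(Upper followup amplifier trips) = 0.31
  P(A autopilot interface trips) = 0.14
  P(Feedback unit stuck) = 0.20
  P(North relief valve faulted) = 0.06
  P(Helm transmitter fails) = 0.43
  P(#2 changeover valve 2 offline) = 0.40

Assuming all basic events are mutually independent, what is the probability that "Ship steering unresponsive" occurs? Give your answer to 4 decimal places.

0.8529

P(Rudder loop unavailable) [OR] = 1 − (1−0.06) × (1−0.24) = 0.285600
P(Port system down) [AND] = 0.43 × 0.30 × 0.31 = 0.039990
P(Starboard system unavailable) [OR] = 1 − (1−0.285600) × (1−0.03) × (1−0.039990) = 0.334744
P(NFU path down) [OR] = 1 − (1−0.334744) × (1−0.14) × (1−0.20) × (1−0.06) = 0.569766
P(Ship steering unresponsive) [OR] = 1 − (1−0.569766) × (1−0.43) × (1−0.40) = 0.852860
Rounded to 4 decimal places: P(Ship steering unresponsive) ≈ 0.8529.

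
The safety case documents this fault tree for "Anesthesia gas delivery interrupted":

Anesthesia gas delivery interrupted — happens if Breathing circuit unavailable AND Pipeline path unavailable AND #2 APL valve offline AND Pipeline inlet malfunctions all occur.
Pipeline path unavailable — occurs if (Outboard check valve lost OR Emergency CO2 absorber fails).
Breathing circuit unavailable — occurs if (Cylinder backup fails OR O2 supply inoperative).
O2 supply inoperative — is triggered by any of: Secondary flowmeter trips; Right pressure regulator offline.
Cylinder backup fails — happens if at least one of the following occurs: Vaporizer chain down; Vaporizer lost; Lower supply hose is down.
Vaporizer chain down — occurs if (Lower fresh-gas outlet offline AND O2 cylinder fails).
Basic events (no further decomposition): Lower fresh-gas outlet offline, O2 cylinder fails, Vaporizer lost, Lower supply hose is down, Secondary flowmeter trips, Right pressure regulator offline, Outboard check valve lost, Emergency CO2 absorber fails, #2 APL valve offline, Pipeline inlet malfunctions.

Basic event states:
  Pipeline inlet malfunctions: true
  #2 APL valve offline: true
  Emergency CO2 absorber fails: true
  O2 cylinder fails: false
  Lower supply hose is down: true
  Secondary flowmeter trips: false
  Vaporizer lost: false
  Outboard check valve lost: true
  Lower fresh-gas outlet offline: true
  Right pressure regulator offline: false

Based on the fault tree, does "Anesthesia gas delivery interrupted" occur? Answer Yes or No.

Yes

Vaporizer chain down [AND]: Lower fresh-gas outlet offline=occurs, O2 cylinder fails=not → not all inputs occur → does not occur.
Cylinder backup fails [OR]: Vaporizer chain down=not, Vaporizer lost=not, Lower supply hose is down=occurs → at least one input occurs → occurs.
O2 supply inoperative [OR]: Secondary flowmeter trips=not, Right pressure regulator offline=not → no input occurs → does not occur.
Breathing circuit unavailable [OR]: Cylinder backup fails=occurs, O2 supply inoperative=not → at least one input occurs → occurs.
Pipeline path unavailable [OR]: Outboard check valve lost=occurs, Emergency CO2 absorber fails=occurs → at least one input occurs → occurs.
Anesthesia gas delivery interrupted [AND]: Breathing circuit unavailable=occurs, Pipeline path unavailable=occurs, #2 APL valve offline=occurs, Pipeline inlet malfunctions=occurs → all inputs occur → occurs.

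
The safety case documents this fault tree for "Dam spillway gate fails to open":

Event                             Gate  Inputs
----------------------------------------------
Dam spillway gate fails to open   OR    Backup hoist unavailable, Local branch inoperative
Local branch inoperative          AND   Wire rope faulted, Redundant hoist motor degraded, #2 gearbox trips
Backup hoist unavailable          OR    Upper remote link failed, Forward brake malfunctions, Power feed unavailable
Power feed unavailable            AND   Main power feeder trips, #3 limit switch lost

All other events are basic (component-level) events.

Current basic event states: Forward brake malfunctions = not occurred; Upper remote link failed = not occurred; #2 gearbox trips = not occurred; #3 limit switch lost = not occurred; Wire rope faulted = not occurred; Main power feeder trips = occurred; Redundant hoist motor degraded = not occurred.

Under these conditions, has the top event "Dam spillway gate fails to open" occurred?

Power feed unavailable [AND]: Main power feeder trips=occurs, #3 limit switch lost=not → not all inputs occur → does not occur.
Backup hoist unavailable [OR]: Upper remote link failed=not, Forward brake malfunctions=not, Power feed unavailable=not → no input occurs → does not occur.
Local branch inoperative [AND]: Wire rope faulted=not, Redundant hoist motor degraded=not, #2 gearbox trips=not → not all inputs occur → does not occur.
Dam spillway gate fails to open [OR]: Backup hoist unavailable=not, Local branch inoperative=not → no input occurs → does not occur.

No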